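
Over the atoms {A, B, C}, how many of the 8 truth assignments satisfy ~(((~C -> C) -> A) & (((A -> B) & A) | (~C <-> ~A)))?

Initial set: {~(((~C -> C) -> A) & (((A -> B) & A) | (~C <-> ~A)))}.
~(((~C -> C) -> A) & (((A -> B) & A) | (~C <-> ~A))): β-rule — branch into ~((~C -> C) -> A)  //  ~(((A -> B) & A) | (~C <-> ~A)).
  branch 1 (add ~((~C -> C) -> A)):
    ~((~C -> C) -> A): α-rule — add (~C -> C), ~A.
    (~C -> C): β-rule — branch into ~~C  //  C.
      branch 1.1 (add ~~C):
        ○ open, literals {A=false, C=true}.
      branch 1.2 (add C):
        ○ open, literals {A=false, C=true}.
  branch 2 (add ~(((A -> B) & A) | (~C <-> ~A))):
    ~(((A -> B) & A) | (~C <-> ~A)): α-rule — add ~((A -> B) & A), ~(~C <-> ~A).
    ~((A -> B) & A): β-rule — branch into ~(A -> B)  //  ~A.
      branch 2.1 (add ~(A -> B)):
        ~(A -> B): α-rule — add A, ~B.
        ~(~C <-> ~A): β-rule — branch into ~C, ~~A  //  ~~C, ~A.
          branch 2.1.1 (add ~C, ~~A):
            ○ open, literals {A=true, B=false, C=false}.
          branch 2.1.2 (add ~~C, ~A):
            × closes — contains both A and ~A.
      branch 2.2 (add ~A):
        ~(~C <-> ~A): β-rule — branch into ~C, ~~A  //  ~~C, ~A.
          branch 2.2.1 (add ~C, ~~A):
            × closes — contains both A and ~A.
          branch 2.2.2 (add ~~C, ~A):
            ○ open, literals {A=false, C=true}.
2 branches closed, 4 open.
Each open branch fixes some atoms; the unmentioned ones are free. Counting distinct full assignments: branch {A=false, C=true} (B) contributes 2 new; branch {A=false, C=true} (B) contributes 0 new; branch {A=true, B=false, C=false} (none free) contributes 1 new; branch {A=false, C=true} (B) contributes 0 new. Total: 3.

3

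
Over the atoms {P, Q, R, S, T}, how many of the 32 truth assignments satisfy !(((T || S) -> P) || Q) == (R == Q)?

16

Initial set: {(!(((T || S) -> P) || Q) == (R == Q))}.
(!(((T || S) -> P) || Q) == (R == Q)): β-rule — branch into !(((T || S) -> P) || Q), (R == Q)  //  !!(((T || S) -> P) || Q), !(R == Q).
  branch 1 (add !(((T || S) -> P) || Q), (R == Q)):
    !(((T || S) -> P) || Q): α-rule — add !((T || S) -> P), !Q.
    !((T || S) -> P): α-rule — add (T || S), !P.
    (R == Q): β-rule — branch into R, Q  //  !R, !Q.
      branch 1.1 (add R, Q):
        × closes — contains both Q and !Q.
      branch 1.2 (add !R, !Q):
        (T || S): β-rule — branch into T  //  S.
          branch 1.2.1 (add T):
            ○ open, literals {P=false, Q=false, R=false, T=true}.
          branch 1.2.2 (add S):
            ○ open, literals {P=false, Q=false, R=false, S=true}.
  branch 2 (add !!(((T || S) -> P) || Q), !(R == Q)):
    !!(((T || S) -> P) || Q): β-rule — branch into ((T || S) -> P)  //  Q.
      branch 2.1 (add ((T || S) -> P)):
        !(R == Q): β-rule — branch into R, !Q  //  !R, Q.
          branch 2.1.1 (add R, !Q):
            ((T || S) -> P): β-rule — branch into !(T || S)  //  P.
              branch 2.1.1.1 (add !(T || S)):
                !(T || S): α-rule — add !T, !S.
                ○ open, literals {Q=false, R=true, S=false, T=false}.
              branch 2.1.1.2 (add P):
                ○ open, literals {P=true, Q=false, R=true}.
          branch 2.1.2 (add !R, Q):
            ((T || S) -> P): β-rule — branch into !(T || S)  //  P.
              branch 2.1.2.1 (add !(T || S)):
                !(T || S): α-rule — add !T, !S.
                ○ open, literals {Q=true, R=false, S=false, T=false}.
              branch 2.1.2.2 (add P):
                ○ open, literals {P=true, Q=true, R=false}.
      branch 2.2 (add Q):
        !(R == Q): β-rule — branch into R, !Q  //  !R, Q.
          branch 2.2.1 (add R, !Q):
            × closes — contains both Q and !Q.
          branch 2.2.2 (add !R, Q):
            ○ open, literals {Q=true, R=false}.
2 branches closed, 7 open.
Each open branch fixes some atoms; the unmentioned ones are free. Counting distinct full assignments: branch {P=false, Q=false, R=false, T=true} (S) contributes 2 new; branch {P=false, Q=false, R=false, S=true} (T) contributes 1 new; branch {Q=false, R=true, S=false, T=false} (P) contributes 2 new; branch {P=true, Q=false, R=true} (S, T) contributes 3 new; branch {Q=true, R=false, S=false, T=false} (P) contributes 2 new; branch {P=true, Q=true, R=false} (S, T) contributes 3 new; branch {Q=true, R=false} (P, S, T) contributes 3 new. Total: 16.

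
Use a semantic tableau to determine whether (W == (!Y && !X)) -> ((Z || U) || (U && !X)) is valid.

Assume the negation and expand:
Initial set: {!((W == (!Y && !X)) -> ((Z || U) || (U && !X)))}.
!((W == (!Y && !X)) -> ((Z || U) || (U && !X))): α-rule — add (W == (!Y && !X)), !((Z || U) || (U && !X)).
!((Z || U) || (U && !X)): α-rule — add !(Z || U), !(U && !X).
!(Z || U): α-rule — add !Z, !U.
(W == (!Y && !X)): β-rule — branch into W, (!Y && !X)  //  !W, !(!Y && !X).
  branch 1 (add W, (!Y && !X)):
    (!Y && !X): α-rule — add !Y, !X.
    !(U && !X): β-rule — branch into !U  //  !!X.
      branch 1.1 (add !U):
        ○ open, literals {U=false, W=true, X=false, Y=false, Z=false}.
      branch 1.2 (add !!X):
        × closes — contains both X and !X.
  branch 2 (add !W, !(!Y && !X)):
    !(U && !X): β-rule — branch into !U  //  !!X.
      branch 2.1 (add !U):
        !(!Y && !X): β-rule — branch into !!Y  //  !!X.
          branch 2.1.1 (add !!Y):
            ○ open, literals {U=false, W=false, Y=true, Z=false}.
          branch 2.1.2 (add !!X):
            ○ open, literals {U=false, W=false, X=true, Z=false}.
      branch 2.2 (add !!X):
        !(!Y && !X): β-rule — branch into !!Y  //  !!X.
          branch 2.2.1 (add !!Y):
            ○ open, literals {U=false, W=false, X=true, Y=true, Z=false}.
          branch 2.2.2 (add !!X):
            ○ open, literals {U=false, W=false, X=true, Z=false}.
1 branch closed, 5 open.
An open branch gives a countermodel: U=false, W=true, X=false, Y=false, Z=false (unmentioned atoms arbitrary); under it the original formula is false.

Not valid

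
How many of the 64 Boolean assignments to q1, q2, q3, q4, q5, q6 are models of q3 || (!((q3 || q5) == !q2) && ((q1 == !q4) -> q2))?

44

Initial set: {(q3 || (!((q3 || q5) == !q2) && ((q1 == !q4) -> q2)))}.
(q3 || (!((q3 || q5) == !q2) && ((q1 == !q4) -> q2))): β-rule — branch into q3  //  (!((q3 || q5) == !q2) && ((q1 == !q4) -> q2)).
  branch 1 (add q3):
    ○ open, literals {q3=1}.
  branch 2 (add (!((q3 || q5) == !q2) && ((q1 == !q4) -> q2))):
    (!((q3 || q5) == !q2) && ((q1 == !q4) -> q2)): α-rule — add !((q3 || q5) == !q2), ((q1 == !q4) -> q2).
    !((q3 || q5) == !q2): β-rule — branch into (q3 || q5), !!q2  //  !(q3 || q5), !q2.
      branch 2.1 (add (q3 || q5), !!q2):
        ((q1 == !q4) -> q2): β-rule — branch into !(q1 == !q4)  //  q2.
          branch 2.1.1 (add !(q1 == !q4)):
            (q3 || q5): β-rule — branch into q3  //  q5.
              branch 2.1.1.1 (add q3):
                !(q1 == !q4): β-rule — branch into q1, !!q4  //  !q1, !q4.
                  branch 2.1.1.1.1 (add q1, !!q4):
                    ○ open, literals {q1=1, q2=1, q3=1, q4=1}.
                  branch 2.1.1.1.2 (add !q1, !q4):
                    ○ open, literals {q1=0, q2=1, q3=1, q4=0}.
              branch 2.1.1.2 (add q5):
                !(q1 == !q4): β-rule — branch into q1, !!q4  //  !q1, !q4.
                  branch 2.1.1.2.1 (add q1, !!q4):
                    ○ open, literals {q1=1, q2=1, q4=1, q5=1}.
                  branch 2.1.1.2.2 (add !q1, !q4):
                    ○ open, literals {q1=0, q2=1, q4=0, q5=1}.
          branch 2.1.2 (add q2):
            (q3 || q5): β-rule — branch into q3  //  q5.
              branch 2.1.2.1 (add q3):
                ○ open, literals {q2=1, q3=1}.
              branch 2.1.2.2 (add q5):
                ○ open, literals {q2=1, q5=1}.
      branch 2.2 (add !(q3 || q5), !q2):
        !(q3 || q5): α-rule — add !q3, !q5.
        ((q1 == !q4) -> q2): β-rule — branch into !(q1 == !q4)  //  q2.
          branch 2.2.1 (add !(q1 == !q4)):
            !(q1 == !q4): β-rule — branch into q1, !!q4  //  !q1, !q4.
              branch 2.2.1.1 (add q1, !!q4):
                ○ open, literals {q1=1, q2=0, q3=0, q4=1, q5=0}.
              branch 2.2.1.2 (add !q1, !q4):
                ○ open, literals {q1=0, q2=0, q3=0, q4=0, q5=0}.
          branch 2.2.2 (add q2):
            × closes — contains both q2 and !q2.
1 branch closed, 9 open.
Each open branch fixes some atoms; the unmentioned ones are free. Counting distinct full assignments: branch {q3=1} (q1, q2, q4, q5, q6) contributes 32 new; branch {q1=1, q2=1, q3=1, q4=1} (q5, q6) contributes 0 new; branch {q1=0, q2=1, q3=1, q4=0} (q5, q6) contributes 0 new; branch {q1=1, q2=1, q4=1, q5=1} (q3, q6) contributes 2 new; branch {q1=0, q2=1, q4=0, q5=1} (q3, q6) contributes 2 new; branch {q2=1, q3=1} (q1, q4, q5, q6) contributes 0 new; branch {q2=1, q5=1} (q1, q3, q4, q6) contributes 4 new; branch {q1=1, q2=0, q3=0, q4=1, q5=0} (q6) contributes 2 new; branch {q1=0, q2=0, q3=0, q4=0, q5=0} (q6) contributes 2 new. Total: 44.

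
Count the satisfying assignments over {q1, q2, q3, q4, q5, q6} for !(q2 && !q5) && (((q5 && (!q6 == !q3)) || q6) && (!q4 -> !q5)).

Initial set: {(!(q2 && !q5) && (((q5 && (!q6 == !q3)) || q6) && (!q4 -> !q5)))}.
(!(q2 && !q5) && (((q5 && (!q6 == !q3)) || q6) && (!q4 -> !q5))): α-rule — add !(q2 && !q5), (((q5 && (!q6 == !q3)) || q6) && (!q4 -> !q5)).
(((q5 && (!q6 == !q3)) || q6) && (!q4 -> !q5)): α-rule — add ((q5 && (!q6 == !q3)) || q6), (!q4 -> !q5).
!(q2 && !q5): β-rule — branch into !q2  //  !!q5.
  branch 1 (add !q2):
    ((q5 && (!q6 == !q3)) || q6): β-rule — branch into (q5 && (!q6 == !q3))  //  q6.
      branch 1.1 (add (q5 && (!q6 == !q3))):
        (q5 && (!q6 == !q3)): α-rule — add q5, (!q6 == !q3).
        (!q4 -> !q5): β-rule — branch into !!q4  //  !q5.
          branch 1.1.1 (add !!q4):
            (!q6 == !q3): β-rule — branch into !q6, !q3  //  !!q6, !!q3.
              branch 1.1.1.1 (add !q6, !q3):
                ○ open, literals {q2=F, q3=F, q4=T, q5=T, q6=F}.
              branch 1.1.1.2 (add !!q6, !!q3):
                ○ open, literals {q2=F, q3=T, q4=T, q5=T, q6=T}.
          branch 1.1.2 (add !q5):
            × closes — contains both q5 and !q5.
      branch 1.2 (add q6):
        (!q4 -> !q5): β-rule — branch into !!q4  //  !q5.
          branch 1.2.1 (add !!q4):
            ○ open, literals {q2=F, q4=T, q6=T}.
          branch 1.2.2 (add !q5):
            ○ open, literals {q2=F, q5=F, q6=T}.
  branch 2 (add !!q5):
    ((q5 && (!q6 == !q3)) || q6): β-rule — branch into (q5 && (!q6 == !q3))  //  q6.
      branch 2.1 (add (q5 && (!q6 == !q3))):
        (q5 && (!q6 == !q3)): α-rule — add q5, (!q6 == !q3).
        (!q4 -> !q5): β-rule — branch into !!q4  //  !q5.
          branch 2.1.1 (add !!q4):
            (!q6 == !q3): β-rule — branch into !q6, !q3  //  !!q6, !!q3.
              branch 2.1.1.1 (add !q6, !q3):
                ○ open, literals {q3=F, q4=T, q5=T, q6=F}.
              branch 2.1.1.2 (add !!q6, !!q3):
                ○ open, literals {q3=T, q4=T, q5=T, q6=T}.
          branch 2.1.2 (add !q5):
            × closes — contains both q5 and !q5.
      branch 2.2 (add q6):
        (!q4 -> !q5): β-rule — branch into !!q4  //  !q5.
          branch 2.2.1 (add !!q4):
            ○ open, literals {q4=T, q5=T, q6=T}.
          branch 2.2.2 (add !q5):
            × closes — contains both q5 and !q5.
3 branches closed, 7 open.
Each open branch fixes some atoms; the unmentioned ones are free. Counting distinct full assignments: branch {q2=F, q3=F, q4=T, q5=T, q6=F} (q1) contributes 2 new; branch {q2=F, q3=T, q4=T, q5=T, q6=T} (q1) contributes 2 new; branch {q2=F, q4=T, q6=T} (q1, q3, q5) contributes 6 new; branch {q2=F, q5=F, q6=T} (q1, q3, q4) contributes 4 new; branch {q3=F, q4=T, q5=T, q6=F} (q1, q2) contributes 2 new; branch {q3=T, q4=T, q5=T, q6=T} (q1, q2) contributes 2 new; branch {q4=T, q5=T, q6=T} (q1, q2, q3) contributes 2 new. Total: 20.

20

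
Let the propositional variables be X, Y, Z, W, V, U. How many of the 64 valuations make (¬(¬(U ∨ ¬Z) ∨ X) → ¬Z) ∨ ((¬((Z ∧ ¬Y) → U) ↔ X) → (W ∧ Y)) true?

58

Initial set: {T ((¬(¬(U ∨ ¬Z) ∨ X) → ¬Z) ∨ ((¬((Z ∧ ¬Y) → U) ↔ X) → (W ∧ Y)))}.
T ((¬(¬(U ∨ ¬Z) ∨ X) → ¬Z) ∨ ((¬((Z ∧ ¬Y) → U) ↔ X) → (W ∧ Y))): β-rule — branch into T (¬(¬(U ∨ ¬Z) ∨ X) → ¬Z)  //  T ((¬((Z ∧ ¬Y) → U) ↔ X) → (W ∧ Y)).
  branch 1 (add T (¬(¬(U ∨ ¬Z) ∨ X) → ¬Z)):
    T (¬(¬(U ∨ ¬Z) ∨ X) → ¬Z): β-rule — branch into F ¬(¬(U ∨ ¬Z) ∨ X)  //  T ¬Z.
      branch 1.1 (add F ¬(¬(U ∨ ¬Z) ∨ X)):
        F ¬(¬(U ∨ ¬Z) ∨ X): β-rule — branch into T ¬(U ∨ ¬Z)  //  T X.
          branch 1.1.1 (add T ¬(U ∨ ¬Z)):
            T ¬(U ∨ ¬Z): α-rule — add F U, F ¬Z.
            ○ open, literals {U=false, Z=true}.
          branch 1.1.2 (add T X):
            ○ open, literals {X=true}.
      branch 1.2 (add T ¬Z):
        ○ open, literals {Z=false}.
  branch 2 (add T ((¬((Z ∧ ¬Y) → U) ↔ X) → (W ∧ Y))):
    T ((¬((Z ∧ ¬Y) → U) ↔ X) → (W ∧ Y)): β-rule — branch into F (¬((Z ∧ ¬Y) → U) ↔ X)  //  T (W ∧ Y).
      branch 2.1 (add F (¬((Z ∧ ¬Y) → U) ↔ X)):
        F (¬((Z ∧ ¬Y) → U) ↔ X): β-rule — branch into T ¬((Z ∧ ¬Y) → U), F X  //  F ¬((Z ∧ ¬Y) → U), T X.
          branch 2.1.1 (add T ¬((Z ∧ ¬Y) → U), F X):
            T ¬((Z ∧ ¬Y) → U): α-rule — add T (Z ∧ ¬Y), F U.
            T (Z ∧ ¬Y): α-rule — add T Z, T ¬Y.
            ○ open, literals {U=false, X=false, Y=false, Z=true}.
          branch 2.1.2 (add F ¬((Z ∧ ¬Y) → U), T X):
            F ¬((Z ∧ ¬Y) → U): β-rule — branch into F (Z ∧ ¬Y)  //  T U.
              branch 2.1.2.1 (add F (Z ∧ ¬Y)):
                F (Z ∧ ¬Y): β-rule — branch into F Z  //  F ¬Y.
                  branch 2.1.2.1.1 (add F Z):
                    ○ open, literals {X=true, Z=false}.
                  branch 2.1.2.1.2 (add F ¬Y):
                    ○ open, literals {X=true, Y=true}.
              branch 2.1.2.2 (add T U):
                ○ open, literals {U=true, X=true}.
      branch 2.2 (add T (W ∧ Y)):
        T (W ∧ Y): α-rule — add T W, T Y.
        ○ open, literals {W=true, Y=true}.
0 branches closed, 8 open.
Each open branch fixes some atoms; the unmentioned ones are free. Counting distinct full assignments: branch {U=false, Z=true} (X, Y, W, V) contributes 16 new; branch {X=true} (Y, Z, W, V, U) contributes 24 new; branch {Z=false} (X, Y, W, V, U) contributes 16 new; branch {U=false, X=false, Y=false, Z=true} (W, V) contributes 0 new; branch {X=true, Z=false} (Y, W, V, U) contributes 0 new; branch {X=true, Y=true} (Z, W, V, U) contributes 0 new; branch {U=true, X=true} (Y, Z, W, V) contributes 0 new; branch {W=true, Y=true} (X, Z, V, U) contributes 2 new. Total: 58.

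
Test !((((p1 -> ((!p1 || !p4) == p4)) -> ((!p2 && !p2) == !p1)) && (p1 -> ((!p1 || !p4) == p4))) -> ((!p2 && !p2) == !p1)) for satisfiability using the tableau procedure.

Initial set: {!((((p1 -> ((!p1 || !p4) == p4)) -> ((!p2 && !p2) == !p1)) && (p1 -> ((!p1 || !p4) == p4))) -> ((!p2 && !p2) == !p1))}.
!((((p1 -> ((!p1 || !p4) == p4)) -> ((!p2 && !p2) == !p1)) && (p1 -> ((!p1 || !p4) == p4))) -> ((!p2 && !p2) == !p1)): α-rule — add (((p1 -> ((!p1 || !p4) == p4)) -> ((!p2 && !p2) == !p1)) && (p1 -> ((!p1 || !p4) == p4))), !((!p2 && !p2) == !p1).
(((p1 -> ((!p1 || !p4) == p4)) -> ((!p2 && !p2) == !p1)) && (p1 -> ((!p1 || !p4) == p4))): α-rule — add ((p1 -> ((!p1 || !p4) == p4)) -> ((!p2 && !p2) == !p1)), (p1 -> ((!p1 || !p4) == p4)).
!((!p2 && !p2) == !p1): β-rule — branch into (!p2 && !p2), !!p1  //  !(!p2 && !p2), !p1.
  branch 1 (add (!p2 && !p2), !!p1):
    (!p2 && !p2): α-rule — add !p2, !p2.
    ((p1 -> ((!p1 || !p4) == p4)) -> ((!p2 && !p2) == !p1)): β-rule — branch into !(p1 -> ((!p1 || !p4) == p4))  //  ((!p2 && !p2) == !p1).
      branch 1.1 (add !(p1 -> ((!p1 || !p4) == p4))):
        !(p1 -> ((!p1 || !p4) == p4)): α-rule — add p1, !((!p1 || !p4) == p4).
        (p1 -> ((!p1 || !p4) == p4)): β-rule — branch into !p1  //  ((!p1 || !p4) == p4).
          branch 1.1.1 (add !p1):
            × closes — contains both p1 and !p1.
          branch 1.1.2 (add ((!p1 || !p4) == p4)):
            !((!p1 || !p4) == p4): β-rule — branch into (!p1 || !p4), !p4  //  !(!p1 || !p4), p4.
              branch 1.1.2.1 (add (!p1 || !p4), !p4):
                ((!p1 || !p4) == p4): β-rule — branch into (!p1 || !p4), p4  //  !(!p1 || !p4), !p4.
                  branch 1.1.2.1.1 (add (!p1 || !p4), p4):
                    × closes — contains both p4 and !p4.
                  branch 1.1.2.1.2 (add !(!p1 || !p4), !p4):
                    !(!p1 || !p4): α-rule — add !!p1, !!p4.
                    × closes — contains both p4 and !p4.
              branch 1.1.2.2 (add !(!p1 || !p4), p4):
                !(!p1 || !p4): α-rule — add !!p1, !!p4.
                ((!p1 || !p4) == p4): β-rule — branch into (!p1 || !p4), p4  //  !(!p1 || !p4), !p4.
                  branch 1.1.2.2.1 (add (!p1 || !p4), p4):
                    (!p1 || !p4): β-rule — branch into !p1  //  !p4.
                      branch 1.1.2.2.1.1 (add !p1):
                        × closes — contains both p1 and !p1.
                      branch 1.1.2.2.1.2 (add !p4):
                        × closes — contains both p4 and !p4.
                  branch 1.1.2.2.2 (add !(!p1 || !p4), !p4):
                    × closes — contains both p4 and !p4.
      branch 1.2 (add ((!p2 && !p2) == !p1)):
        (p1 -> ((!p1 || !p4) == p4)): β-rule — branch into !p1  //  ((!p1 || !p4) == p4).
          branch 1.2.1 (add !p1):
            × closes — contains both p1 and !p1.
          branch 1.2.2 (add ((!p1 || !p4) == p4)):
            ((!p2 && !p2) == !p1): β-rule — branch into (!p2 && !p2), !p1  //  !(!p2 && !p2), !!p1.
              branch 1.2.2.1 (add (!p2 && !p2), !p1):
                × closes — contains both p1 and !p1.
              branch 1.2.2.2 (add !(!p2 && !p2), !!p1):
                ((!p1 || !p4) == p4): β-rule — branch into (!p1 || !p4), p4  //  !(!p1 || !p4), !p4.
                  branch 1.2.2.2.1 (add (!p1 || !p4), p4):
                    !(!p2 && !p2): β-rule — branch into !!p2  //  !!p2.
                      branch 1.2.2.2.1.1 (add !!p2):
                        × closes — contains both p2 and !p2.
                      branch 1.2.2.2.1.2 (add !!p2):
                        × closes — contains both p2 and !p2.
                  branch 1.2.2.2.2 (add !(!p1 || !p4), !p4):
                    !(!p1 || !p4): α-rule — add !!p1, !!p4.
                    × closes — contains both p4 and !p4.
  branch 2 (add !(!p2 && !p2), !p1):
    ((p1 -> ((!p1 || !p4) == p4)) -> ((!p2 && !p2) == !p1)): β-rule — branch into !(p1 -> ((!p1 || !p4) == p4))  //  ((!p2 && !p2) == !p1).
      branch 2.1 (add !(p1 -> ((!p1 || !p4) == p4))):
        !(p1 -> ((!p1 || !p4) == p4)): α-rule — add p1, !((!p1 || !p4) == p4).
        × closes — contains both p1 and !p1.
      branch 2.2 (add ((!p2 && !p2) == !p1)):
        (p1 -> ((!p1 || !p4) == p4)): β-rule — branch into !p1  //  ((!p1 || !p4) == p4).
          branch 2.2.1 (add !p1):
            !(!p2 && !p2): β-rule — branch into !!p2  //  !!p2.
              branch 2.2.1.1 (add !!p2):
                ((!p2 && !p2) == !p1): β-rule — branch into (!p2 && !p2), !p1  //  !(!p2 && !p2), !!p1.
                  branch 2.2.1.1.1 (add (!p2 && !p2), !p1):
                    (!p2 && !p2): α-rule — add !p2, !p2.
                    × closes — contains both p2 and !p2.
                  branch 2.2.1.1.2 (add !(!p2 && !p2), !!p1):
                    × closes — contains both p1 and !p1.
              branch 2.2.1.2 (add !!p2):
                ((!p2 && !p2) == !p1): β-rule — branch into (!p2 && !p2), !p1  //  !(!p2 && !p2), !!p1.
                  branch 2.2.1.2.1 (add (!p2 && !p2), !p1):
                    (!p2 && !p2): α-rule — add !p2, !p2.
                    × closes — contains both p2 and !p2.
                  branch 2.2.1.2.2 (add !(!p2 && !p2), !!p1):
                    × closes — contains both p1 and !p1.
          branch 2.2.2 (add ((!p1 || !p4) == p4)):
            !(!p2 && !p2): β-rule — branch into !!p2  //  !!p2.
              branch 2.2.2.1 (add !!p2):
                ((!p2 && !p2) == !p1): β-rule — branch into (!p2 && !p2), !p1  //  !(!p2 && !p2), !!p1.
                  branch 2.2.2.1.1 (add (!p2 && !p2), !p1):
                    (!p2 && !p2): α-rule — add !p2, !p2.
                    × closes — contains both p2 and !p2.
                  branch 2.2.2.1.2 (add !(!p2 && !p2), !!p1):
                    × closes — contains both p1 and !p1.
              branch 2.2.2.2 (add !!p2):
                ((!p2 && !p2) == !p1): β-rule — branch into (!p2 && !p2), !p1  //  !(!p2 && !p2), !!p1.
                  branch 2.2.2.2.1 (add (!p2 && !p2), !p1):
                    (!p2 && !p2): α-rule — add !p2, !p2.
                    × closes — contains both p2 and !p2.
                  branch 2.2.2.2.2 (add !(!p2 && !p2), !!p1):
                    × closes — contains both p1 and !p1.
All 20 branches close.
Every branch closed; the formula is unsatisfiable.

Unsatisfiable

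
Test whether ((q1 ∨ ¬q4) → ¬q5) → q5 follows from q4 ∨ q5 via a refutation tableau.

No

Initial set: {(q4 ∨ q5); ¬(((q1 ∨ ¬q4) → ¬q5) → q5)}.
¬(((q1 ∨ ¬q4) → ¬q5) → q5): α-rule — add ((q1 ∨ ¬q4) → ¬q5), ¬q5.
(q4 ∨ q5): β-rule — branch into q4  //  q5.
  branch 1 (add q4):
    ((q1 ∨ ¬q4) → ¬q5): β-rule — branch into ¬(q1 ∨ ¬q4)  //  ¬q5.
      branch 1.1 (add ¬(q1 ∨ ¬q4)):
        ¬(q1 ∨ ¬q4): α-rule — add ¬q1, ¬¬q4.
        ○ open, literals {q1=0, q4=1, q5=0}.
      branch 1.2 (add ¬q5):
        ○ open, literals {q4=1, q5=0}.
  branch 2 (add q5):
    × closes — contains both q5 and ¬q5.
1 branch closed, 2 open.
An open branch gives a countermodel: q1=0, q4=1, q5=0 (unmentioned atoms arbitrary); the premises hold there but the conclusion fails.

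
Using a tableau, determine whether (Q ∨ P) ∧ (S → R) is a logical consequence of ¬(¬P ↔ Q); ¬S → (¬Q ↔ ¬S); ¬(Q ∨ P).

Initial set: {¬(¬P ↔ Q); (¬S → (¬Q ↔ ¬S)); ¬(Q ∨ P); ¬((Q ∨ P) ∧ (S → R))}.
¬(Q ∨ P): α-rule — add ¬Q, ¬P.
¬(¬P ↔ Q): β-rule — branch into ¬P, ¬Q  //  ¬¬P, Q.
  branch 1 (add ¬P, ¬Q):
    (¬S → (¬Q ↔ ¬S)): β-rule — branch into ¬¬S  //  (¬Q ↔ ¬S).
      branch 1.1 (add ¬¬S):
        ¬((Q ∨ P) ∧ (S → R)): β-rule — branch into ¬(Q ∨ P)  //  ¬(S → R).
          branch 1.1.1 (add ¬(Q ∨ P)):
            ¬(Q ∨ P): α-rule — add ¬Q, ¬P.
            ○ open, literals {P=F, Q=F, S=T}.
          branch 1.1.2 (add ¬(S → R)):
            ¬(S → R): α-rule — add S, ¬R.
            ○ open, literals {P=F, Q=F, R=F, S=T}.
      branch 1.2 (add (¬Q ↔ ¬S)):
        ¬((Q ∨ P) ∧ (S → R)): β-rule — branch into ¬(Q ∨ P)  //  ¬(S → R).
          branch 1.2.1 (add ¬(Q ∨ P)):
            ¬(Q ∨ P): α-rule — add ¬Q, ¬P.
            (¬Q ↔ ¬S): β-rule — branch into ¬Q, ¬S  //  ¬¬Q, ¬¬S.
              branch 1.2.1.1 (add ¬Q, ¬S):
                ○ open, literals {P=F, Q=F, S=F}.
              branch 1.2.1.2 (add ¬¬Q, ¬¬S):
                × closes — contains both Q and ¬Q.
          branch 1.2.2 (add ¬(S → R)):
            ¬(S → R): α-rule — add S, ¬R.
            (¬Q ↔ ¬S): β-rule — branch into ¬Q, ¬S  //  ¬¬Q, ¬¬S.
              branch 1.2.2.1 (add ¬Q, ¬S):
                × closes — contains both S and ¬S.
              branch 1.2.2.2 (add ¬¬Q, ¬¬S):
                × closes — contains both Q and ¬Q.
  branch 2 (add ¬¬P, Q):
    × closes — contains both P and ¬P.
4 branches closed, 3 open.
An open branch gives a countermodel: P=F, Q=F, S=T (unmentioned atoms arbitrary); the premises hold there but the conclusion fails.

No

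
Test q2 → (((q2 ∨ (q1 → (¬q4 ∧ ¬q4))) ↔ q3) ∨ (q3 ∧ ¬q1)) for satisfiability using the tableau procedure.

Satisfiable

Initial set: {(q2 → (((q2 ∨ (q1 → (¬q4 ∧ ¬q4))) ↔ q3) ∨ (q3 ∧ ¬q1)))}.
(q2 → (((q2 ∨ (q1 → (¬q4 ∧ ¬q4))) ↔ q3) ∨ (q3 ∧ ¬q1))): β-rule — branch into ¬q2  //  (((q2 ∨ (q1 → (¬q4 ∧ ¬q4))) ↔ q3) ∨ (q3 ∧ ¬q1)).
  branch 1 (add ¬q2):
    ○ open, literals {q2=0}.
  branch 2 (add (((q2 ∨ (q1 → (¬q4 ∧ ¬q4))) ↔ q3) ∨ (q3 ∧ ¬q1))):
    (((q2 ∨ (q1 → (¬q4 ∧ ¬q4))) ↔ q3) ∨ (q3 ∧ ¬q1)): β-rule — branch into ((q2 ∨ (q1 → (¬q4 ∧ ¬q4))) ↔ q3)  //  (q3 ∧ ¬q1).
      branch 2.1 (add ((q2 ∨ (q1 → (¬q4 ∧ ¬q4))) ↔ q3)):
        ((q2 ∨ (q1 → (¬q4 ∧ ¬q4))) ↔ q3): β-rule — branch into (q2 ∨ (q1 → (¬q4 ∧ ¬q4))), q3  //  ¬(q2 ∨ (q1 → (¬q4 ∧ ¬q4))), ¬q3.
          branch 2.1.1 (add (q2 ∨ (q1 → (¬q4 ∧ ¬q4))), q3):
            (q2 ∨ (q1 → (¬q4 ∧ ¬q4))): β-rule — branch into q2  //  (q1 → (¬q4 ∧ ¬q4)).
              branch 2.1.1.1 (add q2):
                ○ open, literals {q2=1, q3=1}.
              branch 2.1.1.2 (add (q1 → (¬q4 ∧ ¬q4))):
                (q1 → (¬q4 ∧ ¬q4)): β-rule — branch into ¬q1  //  (¬q4 ∧ ¬q4).
                  branch 2.1.1.2.1 (add ¬q1):
                    ○ open, literals {q1=0, q3=1}.
                  branch 2.1.1.2.2 (add (¬q4 ∧ ¬q4)):
                    (¬q4 ∧ ¬q4): α-rule — add ¬q4, ¬q4.
                    ○ open, literals {q3=1, q4=0}.
          branch 2.1.2 (add ¬(q2 ∨ (q1 → (¬q4 ∧ ¬q4))), ¬q3):
            ¬(q2 ∨ (q1 → (¬q4 ∧ ¬q4))): α-rule — add ¬q2, ¬(q1 → (¬q4 ∧ ¬q4)).
            ¬(q1 → (¬q4 ∧ ¬q4)): α-rule — add q1, ¬(¬q4 ∧ ¬q4).
            ¬(¬q4 ∧ ¬q4): β-rule — branch into ¬¬q4  //  ¬¬q4.
              branch 2.1.2.1 (add ¬¬q4):
                ○ open, literals {q1=1, q2=0, q3=0, q4=1}.
              branch 2.1.2.2 (add ¬¬q4):
                ○ open, literals {q1=1, q2=0, q3=0, q4=1}.
      branch 2.2 (add (q3 ∧ ¬q1)):
        (q3 ∧ ¬q1): α-rule — add q3, ¬q1.
        ○ open, literals {q1=0, q3=1}.
0 branches closed, 7 open.
An open branch gives a satisfying assignment: q2=0.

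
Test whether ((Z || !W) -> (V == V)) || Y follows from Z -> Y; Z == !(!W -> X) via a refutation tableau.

Initial set: {(Z -> Y); (Z == !(!W -> X)); !(((Z || !W) -> (V == V)) || Y)}.
!(((Z || !W) -> (V == V)) || Y): α-rule — add !((Z || !W) -> (V == V)), !Y.
!((Z || !W) -> (V == V)): α-rule — add (Z || !W), !(V == V).
(Z -> Y): β-rule — branch into !Z  //  Y.
  branch 1 (add !Z):
    (Z == !(!W -> X)): β-rule — branch into Z, !(!W -> X)  //  !Z, !!(!W -> X).
      branch 1.1 (add Z, !(!W -> X)):
        × closes — contains both Z and !Z.
      branch 1.2 (add !Z, !!(!W -> X)):
        (Z || !W): β-rule — branch into Z  //  !W.
          branch 1.2.1 (add Z):
            × closes — contains both Z and !Z.
          branch 1.2.2 (add !W):
            !(V == V): β-rule — branch into V, !V  //  !V, V.
              branch 1.2.2.1 (add V, !V):
                × closes — contains both V and !V.
              branch 1.2.2.2 (add !V, V):
                × closes — contains both V and !V.
  branch 2 (add Y):
    × closes — contains both Y and !Y.
All 5 branches close.
Every branch closed, so the premises entail the conclusion.

Yes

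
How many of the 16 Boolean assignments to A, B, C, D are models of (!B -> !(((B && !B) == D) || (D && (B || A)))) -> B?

14

Initial set: {((!B -> !(((B && !B) == D) || (D && (B || A)))) -> B)}.
((!B -> !(((B && !B) == D) || (D && (B || A)))) -> B): β-rule — branch into !(!B -> !(((B && !B) == D) || (D && (B || A))))  //  B.
  branch 1 (add !(!B -> !(((B && !B) == D) || (D && (B || A))))):
    !(!B -> !(((B && !B) == D) || (D && (B || A)))): α-rule — add !B, !!(((B && !B) == D) || (D && (B || A))).
    !!(((B && !B) == D) || (D && (B || A))): β-rule — branch into ((B && !B) == D)  //  (D && (B || A)).
      branch 1.1 (add ((B && !B) == D)):
        ((B && !B) == D): β-rule — branch into (B && !B), D  //  !(B && !B), !D.
          branch 1.1.1 (add (B && !B), D):
            (B && !B): α-rule — add B, !B.
            × closes — contains both B and !B.
          branch 1.1.2 (add !(B && !B), !D):
            !(B && !B): β-rule — branch into !B  //  !!B.
              branch 1.1.2.1 (add !B):
                ○ open, literals {B=0, D=0}.
              branch 1.1.2.2 (add !!B):
                × closes — contains both B and !B.
      branch 1.2 (add (D && (B || A))):
        (D && (B || A)): α-rule — add D, (B || A).
        (B || A): β-rule — branch into B  //  A.
          branch 1.2.1 (add B):
            × closes — contains both B and !B.
          branch 1.2.2 (add A):
            ○ open, literals {A=1, B=0, D=1}.
  branch 2 (add B):
    ○ open, literals {B=1}.
3 branches closed, 3 open.
Each open branch fixes some atoms; the unmentioned ones are free. Counting distinct full assignments: branch {B=0, D=0} (A, C) contributes 4 new; branch {A=1, B=0, D=1} (C) contributes 2 new; branch {B=1} (A, C, D) contributes 8 new. Total: 14.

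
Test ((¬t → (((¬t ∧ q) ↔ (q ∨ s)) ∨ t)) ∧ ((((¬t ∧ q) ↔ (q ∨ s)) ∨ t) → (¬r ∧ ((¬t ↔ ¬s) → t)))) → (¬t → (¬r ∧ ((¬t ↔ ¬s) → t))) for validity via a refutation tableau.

Valid

Assume the negation and expand:
Initial set: {¬(((¬t → (((¬t ∧ q) ↔ (q ∨ s)) ∨ t)) ∧ ((((¬t ∧ q) ↔ (q ∨ s)) ∨ t) → (¬r ∧ ((¬t ↔ ¬s) → t)))) → (¬t → (¬r ∧ ((¬t ↔ ¬s) → t))))}.
¬(((¬t → (((¬t ∧ q) ↔ (q ∨ s)) ∨ t)) ∧ ((((¬t ∧ q) ↔ (q ∨ s)) ∨ t) → (¬r ∧ ((¬t ↔ ¬s) → t)))) → (¬t → (¬r ∧ ((¬t ↔ ¬s) → t)))): α-rule — add ((¬t → (((¬t ∧ q) ↔ (q ∨ s)) ∨ t)) ∧ ((((¬t ∧ q) ↔ (q ∨ s)) ∨ t) → (¬r ∧ ((¬t ↔ ¬s) → t)))), ¬(¬t → (¬r ∧ ((¬t ↔ ¬s) → t))).
((¬t → (((¬t ∧ q) ↔ (q ∨ s)) ∨ t)) ∧ ((((¬t ∧ q) ↔ (q ∨ s)) ∨ t) → (¬r ∧ ((¬t ↔ ¬s) → t)))): α-rule — add (¬t → (((¬t ∧ q) ↔ (q ∨ s)) ∨ t)), ((((¬t ∧ q) ↔ (q ∨ s)) ∨ t) → (¬r ∧ ((¬t ↔ ¬s) → t))).
¬(¬t → (¬r ∧ ((¬t ↔ ¬s) → t))): α-rule — add ¬t, ¬(¬r ∧ ((¬t ↔ ¬s) → t)).
(¬t → (((¬t ∧ q) ↔ (q ∨ s)) ∨ t)): β-rule — branch into ¬¬t  //  (((¬t ∧ q) ↔ (q ∨ s)) ∨ t).
  branch 1 (add ¬¬t):
    × closes — contains both t and ¬t.
  branch 2 (add (((¬t ∧ q) ↔ (q ∨ s)) ∨ t)):
    ((((¬t ∧ q) ↔ (q ∨ s)) ∨ t) → (¬r ∧ ((¬t ↔ ¬s) → t))): β-rule — branch into ¬(((¬t ∧ q) ↔ (q ∨ s)) ∨ t)  //  (¬r ∧ ((¬t ↔ ¬s) → t)).
      branch 2.1 (add ¬(((¬t ∧ q) ↔ (q ∨ s)) ∨ t)):
        ¬(((¬t ∧ q) ↔ (q ∨ s)) ∨ t): α-rule — add ¬((¬t ∧ q) ↔ (q ∨ s)), ¬t.
        ¬(¬r ∧ ((¬t ↔ ¬s) → t)): β-rule — branch into ¬¬r  //  ¬((¬t ↔ ¬s) → t).
          branch 2.1.1 (add ¬¬r):
            (((¬t ∧ q) ↔ (q ∨ s)) ∨ t): β-rule — branch into ((¬t ∧ q) ↔ (q ∨ s))  //  t.
              branch 2.1.1.1 (add ((¬t ∧ q) ↔ (q ∨ s))):
                ¬((¬t ∧ q) ↔ (q ∨ s)): β-rule — branch into (¬t ∧ q), ¬(q ∨ s)  //  ¬(¬t ∧ q), (q ∨ s).
                  branch 2.1.1.1.1 (add (¬t ∧ q), ¬(q ∨ s)):
                    (¬t ∧ q): α-rule — add ¬t, q.
                    ¬(q ∨ s): α-rule — add ¬q, ¬s.
                    × closes — contains both q and ¬q.
                  branch 2.1.1.1.2 (add ¬(¬t ∧ q), (q ∨ s)):
                    ((¬t ∧ q) ↔ (q ∨ s)): β-rule — branch into (¬t ∧ q), (q ∨ s)  //  ¬(¬t ∧ q), ¬(q ∨ s).
                      branch 2.1.1.1.2.1 (add (¬t ∧ q), (q ∨ s)):
                        (¬t ∧ q): α-rule — add ¬t, q.
                        ¬(¬t ∧ q): β-rule — branch into ¬¬t  //  ¬q.
                          branch 2.1.1.1.2.1.1 (add ¬¬t):
                            × closes — contains both t and ¬t.
                          branch 2.1.1.1.2.1.2 (add ¬q):
                            × closes — contains both q and ¬q.
                      branch 2.1.1.1.2.2 (add ¬(¬t ∧ q), ¬(q ∨ s)):
                        ¬(q ∨ s): α-rule — add ¬q, ¬s.
                        ¬(¬t ∧ q): β-rule — branch into ¬¬t  //  ¬q.
                          branch 2.1.1.1.2.2.1 (add ¬¬t):
                            × closes — contains both t and ¬t.
                          branch 2.1.1.1.2.2.2 (add ¬q):
                            (q ∨ s): β-rule — branch into q  //  s.
                              branch 2.1.1.1.2.2.2.1 (add q):
                                × closes — contains both q and ¬q.
                              branch 2.1.1.1.2.2.2.2 (add s):
                                × closes — contains both s and ¬s.
              branch 2.1.1.2 (add t):
                × closes — contains both t and ¬t.
          branch 2.1.2 (add ¬((¬t ↔ ¬s) → t)):
            ¬((¬t ↔ ¬s) → t): α-rule — add (¬t ↔ ¬s), ¬t.
            (((¬t ∧ q) ↔ (q ∨ s)) ∨ t): β-rule — branch into ((¬t ∧ q) ↔ (q ∨ s))  //  t.
              branch 2.1.2.1 (add ((¬t ∧ q) ↔ (q ∨ s))):
                ¬((¬t ∧ q) ↔ (q ∨ s)): β-rule — branch into (¬t ∧ q), ¬(q ∨ s)  //  ¬(¬t ∧ q), (q ∨ s).
                  branch 2.1.2.1.1 (add (¬t ∧ q), ¬(q ∨ s)):
                    (¬t ∧ q): α-rule — add ¬t, q.
                    ¬(q ∨ s): α-rule — add ¬q, ¬s.
                    × closes — contains both q and ¬q.
                  branch 2.1.2.1.2 (add ¬(¬t ∧ q), (q ∨ s)):
                    (¬t ↔ ¬s): β-rule — branch into ¬t, ¬s  //  ¬¬t, ¬¬s.
                      branch 2.1.2.1.2.1 (add ¬t, ¬s):
                        ((¬t ∧ q) ↔ (q ∨ s)): β-rule — branch into (¬t ∧ q), (q ∨ s)  //  ¬(¬t ∧ q), ¬(q ∨ s).
                          branch 2.1.2.1.2.1.1 (add (¬t ∧ q), (q ∨ s)):
                            (¬t ∧ q): α-rule — add ¬t, q.
                            ¬(¬t ∧ q): β-rule — branch into ¬¬t  //  ¬q.
                              branch 2.1.2.1.2.1.1.1 (add ¬¬t):
                                × closes — contains both t and ¬t.
                              branch 2.1.2.1.2.1.1.2 (add ¬q):
                                × closes — contains both q and ¬q.
                          branch 2.1.2.1.2.1.2 (add ¬(¬t ∧ q), ¬(q ∨ s)):
                            ¬(q ∨ s): α-rule — add ¬q, ¬s.
                            ¬(¬t ∧ q): β-rule — branch into ¬¬t  //  ¬q.
                              branch 2.1.2.1.2.1.2.1 (add ¬¬t):
                                × closes — contains both t and ¬t.
                              branch 2.1.2.1.2.1.2.2 (add ¬q):
                                (q ∨ s): β-rule — branch into q  //  s.
                                  branch 2.1.2.1.2.1.2.2.1 (add q):
                                    × closes — contains both q and ¬q.
                                  branch 2.1.2.1.2.1.2.2.2 (add s):
                                    × closes — contains both s and ¬s.
                      branch 2.1.2.1.2.2 (add ¬¬t, ¬¬s):
                        × closes — contains both t and ¬t.
              branch 2.1.2.2 (add t):
                × closes — contains both t and ¬t.
      branch 2.2 (add (¬r ∧ ((¬t ↔ ¬s) → t))):
        (¬r ∧ ((¬t ↔ ¬s) → t)): α-rule — add ¬r, ((¬t ↔ ¬s) → t).
        ¬(¬r ∧ ((¬t ↔ ¬s) → t)): β-rule — branch into ¬¬r  //  ¬((¬t ↔ ¬s) → t).
          branch 2.2.1 (add ¬¬r):
            × closes — contains both r and ¬r.
          branch 2.2.2 (add ¬((¬t ↔ ¬s) → t)):
            ¬((¬t ↔ ¬s) → t): α-rule — add (¬t ↔ ¬s), ¬t.
            (((¬t ∧ q) ↔ (q ∨ s)) ∨ t): β-rule — branch into ((¬t ∧ q) ↔ (q ∨ s))  //  t.
              branch 2.2.2.1 (add ((¬t ∧ q) ↔ (q ∨ s))):
                ((¬t ↔ ¬s) → t): β-rule — branch into ¬(¬t ↔ ¬s)  //  t.
                  branch 2.2.2.1.1 (add ¬(¬t ↔ ¬s)):
                    (¬t ↔ ¬s): β-rule — branch into ¬t, ¬s  //  ¬¬t, ¬¬s.
                      branch 2.2.2.1.1.1 (add ¬t, ¬s):
                        ((¬t ∧ q) ↔ (q ∨ s)): β-rule — branch into (¬t ∧ q), (q ∨ s)  //  ¬(¬t ∧ q), ¬(q ∨ s).
                          branch 2.2.2.1.1.1.1 (add (¬t ∧ q), (q ∨ s)):
                            (¬t ∧ q): α-rule — add ¬t, q.
                            ¬(¬t ↔ ¬s): β-rule — branch into ¬t, ¬¬s  //  ¬¬t, ¬s.
                              branch 2.2.2.1.1.1.1.1 (add ¬t, ¬¬s):
                                × closes — contains both s and ¬s.
                              branch 2.2.2.1.1.1.1.2 (add ¬¬t, ¬s):
                                × closes — contains both t and ¬t.
                          branch 2.2.2.1.1.1.2 (add ¬(¬t ∧ q), ¬(q ∨ s)):
                            ¬(q ∨ s): α-rule — add ¬q, ¬s.
                            ¬(¬t ↔ ¬s): β-rule — branch into ¬t, ¬¬s  //  ¬¬t, ¬s.
                              branch 2.2.2.1.1.1.2.1 (add ¬t, ¬¬s):
                                × closes — contains both s and ¬s.
                              branch 2.2.2.1.1.1.2.2 (add ¬¬t, ¬s):
                                × closes — contains both t and ¬t.
                      branch 2.2.2.1.1.2 (add ¬¬t, ¬¬s):
                        × closes — contains both t and ¬t.
                  branch 2.2.2.1.2 (add t):
                    × closes — contains both t and ¬t.
              branch 2.2.2.2 (add t):
                × closes — contains both t and ¬t.
All 24 branches close.
Every branch closed, so the negation is unsatisfiable and the formula is valid.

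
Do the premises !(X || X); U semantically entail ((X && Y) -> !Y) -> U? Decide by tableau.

Yes

Initial set: {T !(X || X); T U; F (((X && Y) -> !Y) -> U)}.
T !(X || X): α-rule — add F X, F X.
F (((X && Y) -> !Y) -> U): α-rule — add T ((X && Y) -> !Y), F U.
× closes — contains both U and !U.
All 1 branch closes.
Every branch closed, so the premises entail the conclusion.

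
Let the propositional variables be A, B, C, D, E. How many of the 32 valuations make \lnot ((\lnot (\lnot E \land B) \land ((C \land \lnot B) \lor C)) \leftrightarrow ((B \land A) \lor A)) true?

16

Initial set: {\lnot ((\lnot (\lnot E \land B) \land ((C \land \lnot B) \lor C)) \leftrightarrow ((B \land A) \lor A))}.
\lnot ((\lnot (\lnot E \land B) \land ((C \land \lnot B) \lor C)) \leftrightarrow ((B \land A) \lor A)): β-rule — branch into (\lnot (\lnot E \land B) \land ((C \land \lnot B) \lor C)), \lnot ((B \land A) \lor A)  //  \lnot (\lnot (\lnot E \land B) \land ((C \land \lnot B) \lor C)), ((B \land A) \lor A).
  branch 1 (add (\lnot (\lnot E \land B) \land ((C \land \lnot B) \lor C)), \lnot ((B \land A) \lor A)):
    (\lnot (\lnot E \land B) \land ((C \land \lnot B) \lor C)): α-rule — add \lnot (\lnot E \land B), ((C \land \lnot B) \lor C).
    \lnot ((B \land A) \lor A): α-rule — add \lnot (B \land A), \lnot A.
    \lnot (\lnot E \land B): β-rule — branch into \lnot \lnot E  //  \lnot B.
      branch 1.1 (add \lnot \lnot E):
        ((C \land \lnot B) \lor C): β-rule — branch into (C \land \lnot B)  //  C.
          branch 1.1.1 (add (C \land \lnot B)):
            (C \land \lnot B): α-rule — add C, \lnot B.
            \lnot (B \land A): β-rule — branch into \lnot B  //  \lnot A.
              branch 1.1.1.1 (add \lnot B):
                ○ open, literals {A=F, B=F, C=T, E=T}.
              branch 1.1.1.2 (add \lnot A):
                ○ open, literals {A=F, B=F, C=T, E=T}.
          branch 1.1.2 (add C):
            \lnot (B \land A): β-rule — branch into \lnot B  //  \lnot A.
              branch 1.1.2.1 (add \lnot B):
                ○ open, literals {A=F, B=F, C=T, E=T}.
              branch 1.1.2.2 (add \lnot A):
                ○ open, literals {A=F, C=T, E=T}.
      branch 1.2 (add \lnot B):
        ((C \land \lnot B) \lor C): β-rule — branch into (C \land \lnot B)  //  C.
          branch 1.2.1 (add (C \land \lnot B)):
            (C \land \lnot B): α-rule — add C, \lnot B.
            \lnot (B \land A): β-rule — branch into \lnot B  //  \lnot A.
              branch 1.2.1.1 (add \lnot B):
                ○ open, literals {A=F, B=F, C=T}.
              branch 1.2.1.2 (add \lnot A):
                ○ open, literals {A=F, B=F, C=T}.
          branch 1.2.2 (add C):
            \lnot (B \land A): β-rule — branch into \lnot B  //  \lnot A.
              branch 1.2.2.1 (add \lnot B):
                ○ open, literals {A=F, B=F, C=T}.
              branch 1.2.2.2 (add \lnot A):
                ○ open, literals {A=F, B=F, C=T}.
  branch 2 (add \lnot (\lnot (\lnot E \land B) \land ((C \land \lnot B) \lor C)), ((B \land A) \lor A)):
    \lnot (\lnot (\lnot E \land B) \land ((C \land \lnot B) \lor C)): β-rule — branch into \lnot \lnot (\lnot E \land B)  //  \lnot ((C \land \lnot B) \lor C).
      branch 2.1 (add \lnot \lnot (\lnot E \land B)):
        \lnot \lnot (\lnot E \land B): α-rule — add \lnot E, B.
        ((B \land A) \lor A): β-rule — branch into (B \land A)  //  A.
          branch 2.1.1 (add (B \land A)):
            (B \land A): α-rule — add B, A.
            ○ open, literals {A=T, B=T, E=F}.
          branch 2.1.2 (add A):
            ○ open, literals {A=T, B=T, E=F}.
      branch 2.2 (add \lnot ((C \land \lnot B) \lor C)):
        \lnot ((C \land \lnot B) \lor C): α-rule — add \lnot (C \land \lnot B), \lnot C.
        ((B \land A) \lor A): β-rule — branch into (B \land A)  //  A.
          branch 2.2.1 (add (B \land A)):
            (B \land A): α-rule — add B, A.
            \lnot (C \land \lnot B): β-rule — branch into \lnot C  //  \lnot \lnot B.
              branch 2.2.1.1 (add \lnot C):
                ○ open, literals {A=T, B=T, C=F}.
              branch 2.2.1.2 (add \lnot \lnot B):
                ○ open, literals {A=T, B=T, C=F}.
          branch 2.2.2 (add A):
            \lnot (C \land \lnot B): β-rule — branch into \lnot C  //  \lnot \lnot B.
              branch 2.2.2.1 (add \lnot C):
                ○ open, literals {A=T, C=F}.
              branch 2.2.2.2 (add \lnot \lnot B):
                ○ open, literals {A=T, B=T, C=F}.
0 branches closed, 14 open.
Each open branch fixes some atoms; the unmentioned ones are free. Counting distinct full assignments: branch {A=F, B=F, C=T, E=T} (D) contributes 2 new; branch {A=F, B=F, C=T, E=T} (D) contributes 0 new; branch {A=F, B=F, C=T, E=T} (D) contributes 0 new; branch {A=F, C=T, E=T} (B, D) contributes 2 new; branch {A=F, B=F, C=T} (D, E) contributes 2 new; branch {A=F, B=F, C=T} (D, E) contributes 0 new; branch {A=F, B=F, C=T} (D, E) contributes 0 new; branch {A=F, B=F, C=T} (D, E) contributes 0 new; branch {A=T, B=T, E=F} (C, D) contributes 4 new; branch {A=T, B=T, E=F} (C, D) contributes 0 new; branch {A=T, B=T, C=F} (D, E) contributes 2 new; branch {A=T, B=T, C=F} (D, E) contributes 0 new; branch {A=T, C=F} (B, D, E) contributes 4 new; branch {A=T, B=T, C=F} (D, E) contributes 0 new. Total: 16.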